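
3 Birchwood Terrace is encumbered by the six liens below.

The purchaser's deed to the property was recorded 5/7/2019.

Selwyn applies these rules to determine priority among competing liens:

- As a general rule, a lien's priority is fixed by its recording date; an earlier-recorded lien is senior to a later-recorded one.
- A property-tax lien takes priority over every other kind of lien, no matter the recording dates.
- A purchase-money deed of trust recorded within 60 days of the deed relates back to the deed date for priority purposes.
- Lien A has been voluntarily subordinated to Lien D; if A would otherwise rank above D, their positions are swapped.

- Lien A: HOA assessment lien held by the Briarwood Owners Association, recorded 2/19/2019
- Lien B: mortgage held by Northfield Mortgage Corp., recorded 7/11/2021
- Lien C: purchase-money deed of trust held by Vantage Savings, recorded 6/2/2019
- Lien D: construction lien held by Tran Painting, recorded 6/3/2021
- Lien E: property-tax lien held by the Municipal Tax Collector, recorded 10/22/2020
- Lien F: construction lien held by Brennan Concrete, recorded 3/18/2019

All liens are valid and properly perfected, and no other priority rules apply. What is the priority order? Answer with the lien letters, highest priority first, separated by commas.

E, D, F, C, A, B

Effective dates after the stated exceptions: C's effective date is the deed date, 5/7/2019.
As a property-tax lien, E is senior to every other lien.
Ordering the rest by effective date: A (2/19/2019), F (3/18/2019), C (5/7/2019), D (6/3/2021), B (7/11/2021).
Because A would otherwise rank above D, the subordination swaps them.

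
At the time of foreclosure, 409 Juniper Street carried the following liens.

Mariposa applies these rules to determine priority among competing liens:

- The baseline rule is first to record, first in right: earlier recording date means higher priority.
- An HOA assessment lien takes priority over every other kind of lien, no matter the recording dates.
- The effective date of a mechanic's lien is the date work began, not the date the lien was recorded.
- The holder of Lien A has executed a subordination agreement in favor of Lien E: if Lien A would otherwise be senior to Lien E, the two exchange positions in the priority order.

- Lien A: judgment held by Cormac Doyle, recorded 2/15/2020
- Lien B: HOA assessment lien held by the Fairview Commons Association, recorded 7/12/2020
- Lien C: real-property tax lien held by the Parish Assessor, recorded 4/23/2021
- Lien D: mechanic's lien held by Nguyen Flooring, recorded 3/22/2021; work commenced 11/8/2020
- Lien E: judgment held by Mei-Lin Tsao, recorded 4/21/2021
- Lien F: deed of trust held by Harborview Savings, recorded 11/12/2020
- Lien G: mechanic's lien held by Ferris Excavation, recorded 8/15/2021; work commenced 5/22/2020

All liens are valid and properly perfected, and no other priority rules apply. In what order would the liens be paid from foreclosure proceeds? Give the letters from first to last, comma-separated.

B, E, G, D, F, A, C

Effective dates after the stated exceptions: D is treated as recorded 11/8/2020, the work-commencement date; G is treated as recorded 5/22/2020, the work-commencement date.
As an HOA assessment lien, B is senior to every other lien.
The other liens, earliest effective date first: A (2/15/2020), G (5/22/2020), D (11/8/2020), F (11/12/2020), E (4/21/2021), C (4/23/2021).
Because A would otherwise rank above E, the subordination swaps them.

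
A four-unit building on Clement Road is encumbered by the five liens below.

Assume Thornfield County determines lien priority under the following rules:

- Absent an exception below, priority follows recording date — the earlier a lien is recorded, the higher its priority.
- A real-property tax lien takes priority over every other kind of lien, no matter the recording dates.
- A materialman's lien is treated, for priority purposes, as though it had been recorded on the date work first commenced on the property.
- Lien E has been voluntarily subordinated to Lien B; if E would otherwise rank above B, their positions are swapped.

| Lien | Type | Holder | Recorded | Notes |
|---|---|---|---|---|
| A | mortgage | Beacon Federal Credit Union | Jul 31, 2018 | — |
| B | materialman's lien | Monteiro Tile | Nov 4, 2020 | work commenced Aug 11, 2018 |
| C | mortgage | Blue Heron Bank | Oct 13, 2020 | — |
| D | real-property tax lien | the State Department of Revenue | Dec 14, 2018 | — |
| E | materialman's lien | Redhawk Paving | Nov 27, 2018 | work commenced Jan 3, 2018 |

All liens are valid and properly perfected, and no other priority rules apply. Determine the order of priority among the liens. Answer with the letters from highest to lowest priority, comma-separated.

D, B, A, E, C

Effective dates after the stated exceptions: B relates back to Aug 11, 2018 (work commenced); E relates back to Jan 3, 2018 (work commenced).
As a real-property tax lien, D is senior to every other lien.
The other liens, earliest effective date first: E (Jan 3, 2018), A (Jul 31, 2018), B (Aug 11, 2018), C (Oct 13, 2020).
Because E would otherwise rank above B, the subordination swaps them.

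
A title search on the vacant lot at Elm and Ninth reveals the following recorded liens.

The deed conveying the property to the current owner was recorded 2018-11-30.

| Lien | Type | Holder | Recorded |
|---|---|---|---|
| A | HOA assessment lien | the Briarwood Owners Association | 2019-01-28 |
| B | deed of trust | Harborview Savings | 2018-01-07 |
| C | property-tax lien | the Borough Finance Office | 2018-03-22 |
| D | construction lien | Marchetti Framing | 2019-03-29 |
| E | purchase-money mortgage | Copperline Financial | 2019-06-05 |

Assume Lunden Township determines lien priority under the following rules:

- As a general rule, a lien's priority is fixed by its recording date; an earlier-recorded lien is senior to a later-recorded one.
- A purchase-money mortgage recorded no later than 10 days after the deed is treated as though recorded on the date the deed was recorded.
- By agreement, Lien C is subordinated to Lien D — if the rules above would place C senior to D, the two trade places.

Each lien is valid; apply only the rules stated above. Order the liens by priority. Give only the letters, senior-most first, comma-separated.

Effective dates after the stated exceptions: E missed the 10-day window (187 days after the deed), so its recording date stands.
By effective date: B (2018-01-07), C (2018-03-22), A (2019-01-28), D (2019-03-29), E (2019-06-05).
C would otherwise be senior to D, so under the subordination agreement C and D exchange positions.

B, D, A, C, E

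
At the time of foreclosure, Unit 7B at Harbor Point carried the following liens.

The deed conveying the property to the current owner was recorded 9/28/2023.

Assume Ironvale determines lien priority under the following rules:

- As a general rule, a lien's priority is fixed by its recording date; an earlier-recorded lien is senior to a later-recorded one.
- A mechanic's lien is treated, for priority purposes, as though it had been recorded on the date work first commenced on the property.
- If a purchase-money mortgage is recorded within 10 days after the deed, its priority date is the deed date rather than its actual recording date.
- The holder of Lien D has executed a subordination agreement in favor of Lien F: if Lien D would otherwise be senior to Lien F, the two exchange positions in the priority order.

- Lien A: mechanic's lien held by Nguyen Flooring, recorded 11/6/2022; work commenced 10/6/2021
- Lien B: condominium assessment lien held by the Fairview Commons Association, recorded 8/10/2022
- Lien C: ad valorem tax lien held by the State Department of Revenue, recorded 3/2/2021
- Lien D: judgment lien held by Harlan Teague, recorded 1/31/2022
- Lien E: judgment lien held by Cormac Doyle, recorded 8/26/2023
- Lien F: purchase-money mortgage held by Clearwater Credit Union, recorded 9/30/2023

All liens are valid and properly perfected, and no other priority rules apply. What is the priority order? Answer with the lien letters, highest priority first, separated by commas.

C, A, F, B, E, D

Effective dates: A is treated as recorded 10/6/2021, the work-commencement date; F was recorded within the 10-day window, so its effective date is the deed date 9/28/2023.
Sorted by effective date: C (3/2/2021), A (10/6/2021), D (1/31/2022), B (8/10/2022), E (8/26/2023), F (9/28/2023).
Because D would otherwise rank above F, the subordination swaps them.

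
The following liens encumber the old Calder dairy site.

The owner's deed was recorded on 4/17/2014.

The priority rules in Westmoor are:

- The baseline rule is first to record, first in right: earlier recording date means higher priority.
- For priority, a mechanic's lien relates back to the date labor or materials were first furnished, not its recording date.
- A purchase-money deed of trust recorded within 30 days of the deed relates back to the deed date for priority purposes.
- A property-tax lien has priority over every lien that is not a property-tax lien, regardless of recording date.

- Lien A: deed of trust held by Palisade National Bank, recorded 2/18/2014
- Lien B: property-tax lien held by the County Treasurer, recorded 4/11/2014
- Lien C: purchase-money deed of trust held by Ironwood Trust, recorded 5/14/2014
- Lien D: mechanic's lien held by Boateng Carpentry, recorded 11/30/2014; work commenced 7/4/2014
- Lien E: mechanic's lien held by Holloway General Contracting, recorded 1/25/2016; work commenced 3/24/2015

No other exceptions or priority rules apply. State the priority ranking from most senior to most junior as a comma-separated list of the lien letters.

Effective dates after the stated exceptions: C's effective date is the deed date, 4/17/2014; D's effective date is 7/4/2014, when work began; E is treated as recorded 3/24/2015, the work-commencement date.
As a property-tax lien, B is senior to every other lien.
The other liens, earliest effective date first: A (2/18/2014), C (4/17/2014), D (7/4/2014), E (3/24/2015).

B, A, C, D, E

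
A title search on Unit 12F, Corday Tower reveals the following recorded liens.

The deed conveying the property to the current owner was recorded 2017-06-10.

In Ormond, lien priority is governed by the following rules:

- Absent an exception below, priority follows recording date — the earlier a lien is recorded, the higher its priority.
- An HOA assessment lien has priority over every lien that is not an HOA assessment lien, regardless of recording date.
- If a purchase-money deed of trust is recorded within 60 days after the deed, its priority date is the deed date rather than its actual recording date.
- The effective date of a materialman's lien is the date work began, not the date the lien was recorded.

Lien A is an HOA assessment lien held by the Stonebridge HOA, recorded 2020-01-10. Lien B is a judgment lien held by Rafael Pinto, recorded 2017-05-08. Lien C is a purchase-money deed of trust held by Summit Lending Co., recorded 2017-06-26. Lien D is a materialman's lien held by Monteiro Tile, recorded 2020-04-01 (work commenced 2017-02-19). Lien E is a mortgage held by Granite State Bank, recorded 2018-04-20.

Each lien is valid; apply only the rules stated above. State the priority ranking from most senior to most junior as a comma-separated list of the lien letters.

A, D, B, C, E

Effective dates after the stated exceptions: C was recorded within the 60-day window, so its effective date is the deed date 2017-06-10; D relates back to 2017-02-19 (work commenced).
A is an HOA assessment lien, so it outranks all other liens regardless of date.
The other liens, earliest effective date first: D (2017-02-19), B (2017-05-08), C (2017-06-10), E (2018-04-20).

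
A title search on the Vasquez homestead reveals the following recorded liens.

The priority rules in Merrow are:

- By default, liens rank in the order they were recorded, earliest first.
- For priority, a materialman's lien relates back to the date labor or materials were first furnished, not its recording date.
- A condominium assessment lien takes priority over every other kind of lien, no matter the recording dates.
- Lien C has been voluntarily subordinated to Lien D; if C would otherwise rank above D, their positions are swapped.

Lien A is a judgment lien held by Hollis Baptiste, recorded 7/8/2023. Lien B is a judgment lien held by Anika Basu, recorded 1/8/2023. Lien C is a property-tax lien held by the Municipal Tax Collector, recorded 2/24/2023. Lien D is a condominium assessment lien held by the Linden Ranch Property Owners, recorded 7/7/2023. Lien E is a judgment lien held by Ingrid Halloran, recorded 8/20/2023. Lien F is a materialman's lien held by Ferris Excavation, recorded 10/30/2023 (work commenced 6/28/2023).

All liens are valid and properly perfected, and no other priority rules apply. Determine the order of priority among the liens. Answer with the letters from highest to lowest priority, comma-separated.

D, B, C, F, A, E

Effective dates: F is treated as recorded 6/28/2023, the work-commencement date.
D is a condominium assessment lien, so it outranks all other liens regardless of date.
Ordering the rest by effective date: B (1/8/2023), C (2/24/2023), F (6/28/2023), A (7/8/2023), E (8/20/2023).
C is already junior to D, so the subordination agreement changes nothing.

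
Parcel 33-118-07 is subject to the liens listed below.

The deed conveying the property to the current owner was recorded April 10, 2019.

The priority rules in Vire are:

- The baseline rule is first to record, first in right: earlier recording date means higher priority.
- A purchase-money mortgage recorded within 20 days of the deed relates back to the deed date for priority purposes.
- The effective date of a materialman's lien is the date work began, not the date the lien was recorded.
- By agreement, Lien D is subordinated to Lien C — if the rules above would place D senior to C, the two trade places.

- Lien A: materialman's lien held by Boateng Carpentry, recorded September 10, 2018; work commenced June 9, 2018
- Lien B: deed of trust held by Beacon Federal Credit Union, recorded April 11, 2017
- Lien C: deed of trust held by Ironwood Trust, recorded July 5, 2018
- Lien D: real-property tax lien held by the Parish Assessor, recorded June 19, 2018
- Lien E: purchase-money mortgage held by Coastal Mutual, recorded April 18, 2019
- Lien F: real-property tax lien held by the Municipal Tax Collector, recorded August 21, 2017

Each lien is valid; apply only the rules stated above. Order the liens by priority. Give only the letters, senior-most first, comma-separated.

Effective dates: A relates back to June 9, 2018 (work commenced); E relates back to the deed date April 10, 2019.
Sorted by effective date: B (April 11, 2017), F (August 21, 2017), A (June 9, 2018), D (June 19, 2018), C (July 5, 2018), E (April 10, 2019).
The subordination applies — D was senior to C — so D and C swap.

B, F, A, C, D, E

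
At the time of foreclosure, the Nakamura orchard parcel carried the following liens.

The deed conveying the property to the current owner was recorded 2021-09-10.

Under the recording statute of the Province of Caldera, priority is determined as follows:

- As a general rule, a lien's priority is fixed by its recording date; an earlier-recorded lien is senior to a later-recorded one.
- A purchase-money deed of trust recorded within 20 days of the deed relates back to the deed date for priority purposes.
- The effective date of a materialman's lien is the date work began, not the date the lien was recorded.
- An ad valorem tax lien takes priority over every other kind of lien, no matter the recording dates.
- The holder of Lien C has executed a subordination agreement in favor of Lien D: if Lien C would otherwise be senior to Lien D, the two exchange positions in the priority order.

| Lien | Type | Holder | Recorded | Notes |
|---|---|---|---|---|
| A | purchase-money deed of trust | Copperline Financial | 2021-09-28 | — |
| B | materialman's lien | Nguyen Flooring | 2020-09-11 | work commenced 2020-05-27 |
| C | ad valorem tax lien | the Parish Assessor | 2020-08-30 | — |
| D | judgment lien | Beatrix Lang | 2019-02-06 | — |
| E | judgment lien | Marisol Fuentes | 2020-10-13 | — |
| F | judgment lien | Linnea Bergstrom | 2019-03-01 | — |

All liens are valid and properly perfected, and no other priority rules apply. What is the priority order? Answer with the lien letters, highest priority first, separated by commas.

First, effective dates: A's effective date is the deed date, 2021-09-10; B relates back to 2020-05-27 (work commenced).
C, as an ad valorem tax lien, has superpriority and ranks first.
Remaining liens by effective date: D (2019-02-06), F (2019-03-01), B (2020-05-27), E (2020-10-13), A (2021-09-10).
C would otherwise be senior to D, so under the subordination agreement C and D exchange positions.

D, C, F, B, E, A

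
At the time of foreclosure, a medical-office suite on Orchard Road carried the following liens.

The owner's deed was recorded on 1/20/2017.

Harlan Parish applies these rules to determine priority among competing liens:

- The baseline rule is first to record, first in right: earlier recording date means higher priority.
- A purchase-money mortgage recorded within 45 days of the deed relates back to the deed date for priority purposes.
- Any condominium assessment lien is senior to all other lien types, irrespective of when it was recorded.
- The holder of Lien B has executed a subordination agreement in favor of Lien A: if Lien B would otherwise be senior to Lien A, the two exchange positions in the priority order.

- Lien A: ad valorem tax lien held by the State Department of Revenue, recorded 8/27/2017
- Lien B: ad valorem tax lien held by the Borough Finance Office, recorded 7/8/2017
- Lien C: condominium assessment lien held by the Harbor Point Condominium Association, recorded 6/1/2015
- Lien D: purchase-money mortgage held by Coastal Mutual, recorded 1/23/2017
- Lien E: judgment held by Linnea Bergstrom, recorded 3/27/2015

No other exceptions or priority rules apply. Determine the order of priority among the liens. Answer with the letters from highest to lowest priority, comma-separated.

C, E, D, A, B

Effective dates after the stated exceptions: D's effective date is the deed date, 1/20/2017.
C is a condominium assessment lien, so it outranks all other liens regardless of date.
The other liens, earliest effective date first: E (3/27/2015), D (1/20/2017), B (7/8/2017), A (8/27/2017).
Because B would otherwise rank above A, the subordination swaps them.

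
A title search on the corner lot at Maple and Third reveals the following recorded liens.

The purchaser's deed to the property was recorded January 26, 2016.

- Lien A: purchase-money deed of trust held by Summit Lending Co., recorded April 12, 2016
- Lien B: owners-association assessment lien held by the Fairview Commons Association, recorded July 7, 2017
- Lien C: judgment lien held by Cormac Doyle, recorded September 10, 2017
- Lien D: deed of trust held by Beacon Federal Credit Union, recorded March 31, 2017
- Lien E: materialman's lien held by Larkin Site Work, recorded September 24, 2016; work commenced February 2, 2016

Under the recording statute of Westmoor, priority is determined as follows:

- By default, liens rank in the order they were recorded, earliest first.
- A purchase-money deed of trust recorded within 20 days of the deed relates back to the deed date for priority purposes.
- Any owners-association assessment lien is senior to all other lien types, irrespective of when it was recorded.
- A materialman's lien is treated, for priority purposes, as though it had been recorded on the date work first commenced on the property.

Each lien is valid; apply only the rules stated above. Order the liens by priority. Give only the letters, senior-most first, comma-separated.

B, E, A, D, C

First, effective dates: A missed the 20-day window (77 days after the deed), so its recording date stands; E is treated as recorded February 2, 2016, the work-commencement date.
B, as an owners-association assessment lien, has superpriority and ranks first.
Among the remaining liens, by effective date: E (February 2, 2016), A (April 12, 2016), D (March 31, 2017), C (September 10, 2017).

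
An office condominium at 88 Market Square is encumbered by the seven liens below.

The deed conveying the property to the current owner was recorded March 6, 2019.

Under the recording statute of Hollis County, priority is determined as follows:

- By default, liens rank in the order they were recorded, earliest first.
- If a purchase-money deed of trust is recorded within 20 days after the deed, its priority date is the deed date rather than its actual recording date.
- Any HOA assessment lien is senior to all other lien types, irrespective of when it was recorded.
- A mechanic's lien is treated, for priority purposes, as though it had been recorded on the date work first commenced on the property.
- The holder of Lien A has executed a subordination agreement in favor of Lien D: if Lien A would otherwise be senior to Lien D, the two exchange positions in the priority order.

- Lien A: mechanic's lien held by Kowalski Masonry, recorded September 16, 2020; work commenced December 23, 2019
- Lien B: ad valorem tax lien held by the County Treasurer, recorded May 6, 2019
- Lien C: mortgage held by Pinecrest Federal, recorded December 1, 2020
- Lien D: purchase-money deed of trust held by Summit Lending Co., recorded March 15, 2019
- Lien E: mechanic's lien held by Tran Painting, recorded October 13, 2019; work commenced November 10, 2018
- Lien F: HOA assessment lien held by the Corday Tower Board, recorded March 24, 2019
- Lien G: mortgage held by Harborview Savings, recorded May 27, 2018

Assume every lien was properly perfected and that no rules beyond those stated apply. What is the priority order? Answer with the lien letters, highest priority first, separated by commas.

Effective dates after the stated exceptions: A relates back to December 23, 2019 (work commenced); D was recorded within the 20-day window, so its effective date is the deed date March 6, 2019; E's effective date is November 10, 2018, when work began.
F is an HOA assessment lien, so it outranks all other liens regardless of date.
The other liens, earliest effective date first: G (May 27, 2018), E (November 10, 2018), D (March 6, 2019), B (May 6, 2019), A (December 23, 2019), C (December 1, 2020).
Since A is not senior to D, the subordination leaves the order unchanged.

F, G, E, D, B, A, C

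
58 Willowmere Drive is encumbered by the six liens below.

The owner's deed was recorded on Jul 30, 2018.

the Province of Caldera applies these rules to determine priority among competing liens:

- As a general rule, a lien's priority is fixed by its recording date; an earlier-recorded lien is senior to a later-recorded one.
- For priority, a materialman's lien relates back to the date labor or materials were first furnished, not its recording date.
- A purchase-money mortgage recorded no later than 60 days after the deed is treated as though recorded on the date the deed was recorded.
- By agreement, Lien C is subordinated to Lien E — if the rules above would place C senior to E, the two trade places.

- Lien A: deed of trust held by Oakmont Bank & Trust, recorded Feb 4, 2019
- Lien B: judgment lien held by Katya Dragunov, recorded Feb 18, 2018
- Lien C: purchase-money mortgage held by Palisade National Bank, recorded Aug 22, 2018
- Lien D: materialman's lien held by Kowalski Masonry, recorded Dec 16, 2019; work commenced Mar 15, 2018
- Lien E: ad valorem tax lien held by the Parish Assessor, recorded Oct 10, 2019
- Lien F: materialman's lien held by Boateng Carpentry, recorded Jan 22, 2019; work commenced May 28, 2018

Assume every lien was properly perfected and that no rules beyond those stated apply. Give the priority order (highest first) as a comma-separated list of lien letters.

B, D, F, E, A, C

First, effective dates: C was recorded within the 60-day window, so its effective date is the deed date Jul 30, 2018; D is treated as recorded Mar 15, 2018, the work-commencement date; F relates back to May 28, 2018 (work commenced).
Sorted by effective date: B (Feb 18, 2018), D (Mar 15, 2018), F (May 28, 2018), C (Jul 30, 2018), A (Feb 4, 2019), E (Oct 10, 2019).
C would otherwise be senior to E, so under the subordination agreement C and E exchange positions.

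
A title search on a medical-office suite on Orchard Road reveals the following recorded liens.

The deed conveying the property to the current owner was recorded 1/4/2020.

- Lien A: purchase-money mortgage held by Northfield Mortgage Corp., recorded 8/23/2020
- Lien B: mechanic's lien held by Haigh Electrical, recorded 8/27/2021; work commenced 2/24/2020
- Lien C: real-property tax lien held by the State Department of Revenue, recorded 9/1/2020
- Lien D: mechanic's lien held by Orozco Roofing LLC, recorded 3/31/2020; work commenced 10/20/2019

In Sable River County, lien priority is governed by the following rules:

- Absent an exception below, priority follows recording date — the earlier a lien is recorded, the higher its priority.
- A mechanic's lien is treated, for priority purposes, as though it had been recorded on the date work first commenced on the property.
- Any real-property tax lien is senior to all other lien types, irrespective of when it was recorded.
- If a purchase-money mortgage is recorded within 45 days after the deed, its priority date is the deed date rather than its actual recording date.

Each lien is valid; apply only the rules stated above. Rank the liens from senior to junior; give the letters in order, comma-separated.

C, D, B, A

Adjusting effective dates: A was recorded 232 days after the deed, outside the 45-day window, so it keeps its recording date; B relates back to 2/24/2020 (work commenced); D relates back to 10/20/2019 (work commenced).
C is a real-property tax lien, so it outranks all other liens regardless of date.
Ordering the rest by effective date: D (10/20/2019), B (2/24/2020), A (8/23/2020).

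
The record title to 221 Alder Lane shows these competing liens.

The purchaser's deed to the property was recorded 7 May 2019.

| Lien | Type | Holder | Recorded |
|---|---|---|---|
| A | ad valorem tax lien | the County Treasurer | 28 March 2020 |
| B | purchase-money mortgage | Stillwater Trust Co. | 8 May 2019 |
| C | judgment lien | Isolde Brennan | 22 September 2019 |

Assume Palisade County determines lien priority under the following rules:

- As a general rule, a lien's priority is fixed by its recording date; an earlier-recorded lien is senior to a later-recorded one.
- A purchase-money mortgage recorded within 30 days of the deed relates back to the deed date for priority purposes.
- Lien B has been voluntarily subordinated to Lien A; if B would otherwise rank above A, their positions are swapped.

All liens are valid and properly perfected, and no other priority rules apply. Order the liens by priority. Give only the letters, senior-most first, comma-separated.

A, C, B

Effective dates: B's effective date is the deed date, 7 May 2019.
By effective date: B (7 May 2019), C (22 September 2019), A (28 March 2020).
Because B would otherwise rank above A, the subordination swaps them.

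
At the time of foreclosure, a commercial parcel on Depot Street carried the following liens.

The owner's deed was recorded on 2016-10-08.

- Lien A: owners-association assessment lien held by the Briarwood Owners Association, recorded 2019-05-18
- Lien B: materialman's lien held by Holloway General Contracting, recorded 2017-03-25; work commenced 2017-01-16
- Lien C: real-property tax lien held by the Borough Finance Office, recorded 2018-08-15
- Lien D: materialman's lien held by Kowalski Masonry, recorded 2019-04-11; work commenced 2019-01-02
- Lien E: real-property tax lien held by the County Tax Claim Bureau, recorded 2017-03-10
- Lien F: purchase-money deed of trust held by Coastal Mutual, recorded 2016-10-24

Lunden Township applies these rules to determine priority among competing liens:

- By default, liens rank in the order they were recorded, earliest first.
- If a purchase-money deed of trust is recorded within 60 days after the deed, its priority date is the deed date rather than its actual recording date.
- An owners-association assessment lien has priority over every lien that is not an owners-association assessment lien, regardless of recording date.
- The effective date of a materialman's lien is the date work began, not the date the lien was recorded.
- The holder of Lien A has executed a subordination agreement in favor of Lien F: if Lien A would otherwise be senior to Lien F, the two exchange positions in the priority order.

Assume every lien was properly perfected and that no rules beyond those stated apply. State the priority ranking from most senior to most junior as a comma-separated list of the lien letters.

F, A, B, E, C, D

Effective dates after the stated exceptions: B relates back to 2017-01-16 (work commenced); D is treated as recorded 2019-01-02, the work-commencement date; F was recorded within the 60-day window, so its effective date is the deed date 2016-10-08.
As an owners-association assessment lien, A is senior to every other lien.
Among the remaining liens, by effective date: F (2016-10-08), B (2017-01-16), E (2017-03-10), C (2018-08-15), D (2019-01-02).
The subordination applies — A was senior to F — so A and F swap.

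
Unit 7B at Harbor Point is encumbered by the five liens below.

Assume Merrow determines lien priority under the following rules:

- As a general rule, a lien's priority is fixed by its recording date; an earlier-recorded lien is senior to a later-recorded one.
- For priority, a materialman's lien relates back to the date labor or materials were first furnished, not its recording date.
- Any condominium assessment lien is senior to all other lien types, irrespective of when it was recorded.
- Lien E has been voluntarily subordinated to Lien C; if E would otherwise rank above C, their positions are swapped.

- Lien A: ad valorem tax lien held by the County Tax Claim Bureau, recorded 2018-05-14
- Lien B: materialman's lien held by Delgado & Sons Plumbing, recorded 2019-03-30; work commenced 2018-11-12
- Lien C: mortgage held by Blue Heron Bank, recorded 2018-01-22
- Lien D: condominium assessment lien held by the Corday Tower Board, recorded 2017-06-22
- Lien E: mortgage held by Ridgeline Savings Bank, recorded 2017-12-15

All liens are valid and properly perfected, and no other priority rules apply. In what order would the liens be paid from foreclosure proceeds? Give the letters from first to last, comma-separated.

D, C, E, A, B

First, effective dates: B relates back to 2018-11-12 (work commenced).
D is a condominium assessment lien and takes priority over every other lien.
The other liens, earliest effective date first: E (2017-12-15), C (2018-01-22), A (2018-05-14), B (2018-11-12).
E would otherwise be senior to C, so under the subordination agreement E and C exchange positions.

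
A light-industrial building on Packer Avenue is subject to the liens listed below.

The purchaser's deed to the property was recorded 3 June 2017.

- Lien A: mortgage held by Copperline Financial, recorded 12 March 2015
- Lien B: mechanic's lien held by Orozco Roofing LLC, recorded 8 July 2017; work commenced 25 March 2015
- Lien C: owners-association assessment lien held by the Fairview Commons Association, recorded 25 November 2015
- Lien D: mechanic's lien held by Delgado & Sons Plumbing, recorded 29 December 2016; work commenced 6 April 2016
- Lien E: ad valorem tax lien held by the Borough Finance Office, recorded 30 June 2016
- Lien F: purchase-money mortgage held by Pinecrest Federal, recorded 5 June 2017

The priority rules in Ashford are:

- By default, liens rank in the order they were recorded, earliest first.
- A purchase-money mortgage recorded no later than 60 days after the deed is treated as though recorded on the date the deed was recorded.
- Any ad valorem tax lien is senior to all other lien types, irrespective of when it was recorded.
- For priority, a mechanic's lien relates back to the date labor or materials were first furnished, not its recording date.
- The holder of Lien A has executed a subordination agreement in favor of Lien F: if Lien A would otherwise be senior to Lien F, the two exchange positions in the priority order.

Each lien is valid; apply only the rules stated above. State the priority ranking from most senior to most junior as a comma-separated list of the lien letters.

E, F, B, C, D, A

Effective dates after the stated exceptions: B is treated as recorded 25 March 2015, the work-commencement date; D is treated as recorded 6 April 2016, the work-commencement date; F's effective date is the deed date, 3 June 2017.
E is an ad valorem tax lien and takes priority over every other lien.
Among the remaining liens, by effective date: A (12 March 2015), B (25 March 2015), C (25 November 2015), D (6 April 2016), F (3 June 2017).
The subordination applies — A was senior to F — so A and F swap.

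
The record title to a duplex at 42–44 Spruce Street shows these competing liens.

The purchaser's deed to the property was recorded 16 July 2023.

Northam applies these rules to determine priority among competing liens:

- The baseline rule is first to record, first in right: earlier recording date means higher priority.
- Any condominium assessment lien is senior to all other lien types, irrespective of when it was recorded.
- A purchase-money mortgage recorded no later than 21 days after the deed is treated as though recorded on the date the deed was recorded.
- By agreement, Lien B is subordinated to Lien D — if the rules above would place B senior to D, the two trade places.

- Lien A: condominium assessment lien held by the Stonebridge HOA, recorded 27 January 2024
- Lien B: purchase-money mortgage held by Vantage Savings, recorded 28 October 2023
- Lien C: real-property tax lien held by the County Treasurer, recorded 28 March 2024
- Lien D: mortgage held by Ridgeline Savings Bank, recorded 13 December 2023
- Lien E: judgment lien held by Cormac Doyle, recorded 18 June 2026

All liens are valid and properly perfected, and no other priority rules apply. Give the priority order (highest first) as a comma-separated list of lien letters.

Effective dates after the stated exceptions: B missed the 21-day window (104 days after the deed), so its recording date stands.
A, as a condominium assessment lien, has superpriority and ranks first.
Remaining liens by effective date: B (28 October 2023), D (13 December 2023), C (28 March 2024), E (18 June 2026).
Because B would otherwise rank above D, the subordination swaps them.

A, D, B, C, E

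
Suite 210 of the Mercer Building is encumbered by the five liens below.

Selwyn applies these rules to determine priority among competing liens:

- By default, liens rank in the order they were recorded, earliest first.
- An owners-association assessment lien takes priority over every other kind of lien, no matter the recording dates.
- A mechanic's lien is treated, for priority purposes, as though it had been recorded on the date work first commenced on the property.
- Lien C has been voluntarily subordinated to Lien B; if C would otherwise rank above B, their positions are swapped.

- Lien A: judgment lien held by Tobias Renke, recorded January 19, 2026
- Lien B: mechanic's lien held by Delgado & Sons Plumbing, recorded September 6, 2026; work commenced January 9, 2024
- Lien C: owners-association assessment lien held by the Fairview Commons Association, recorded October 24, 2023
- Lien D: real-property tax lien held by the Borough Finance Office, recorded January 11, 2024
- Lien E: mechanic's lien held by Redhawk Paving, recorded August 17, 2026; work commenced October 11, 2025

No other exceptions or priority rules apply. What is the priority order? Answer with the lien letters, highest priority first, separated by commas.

Adjusting effective dates: B is treated as recorded January 9, 2024, the work-commencement date; E relates back to October 11, 2025 (work commenced).
As an owners-association assessment lien, C is senior to every other lien.
The other liens, earliest effective date first: B (January 9, 2024), D (January 11, 2024), E (October 11, 2025), A (January 19, 2026).
The subordination applies — C was senior to B — so C and B swap.

B, C, D, E, A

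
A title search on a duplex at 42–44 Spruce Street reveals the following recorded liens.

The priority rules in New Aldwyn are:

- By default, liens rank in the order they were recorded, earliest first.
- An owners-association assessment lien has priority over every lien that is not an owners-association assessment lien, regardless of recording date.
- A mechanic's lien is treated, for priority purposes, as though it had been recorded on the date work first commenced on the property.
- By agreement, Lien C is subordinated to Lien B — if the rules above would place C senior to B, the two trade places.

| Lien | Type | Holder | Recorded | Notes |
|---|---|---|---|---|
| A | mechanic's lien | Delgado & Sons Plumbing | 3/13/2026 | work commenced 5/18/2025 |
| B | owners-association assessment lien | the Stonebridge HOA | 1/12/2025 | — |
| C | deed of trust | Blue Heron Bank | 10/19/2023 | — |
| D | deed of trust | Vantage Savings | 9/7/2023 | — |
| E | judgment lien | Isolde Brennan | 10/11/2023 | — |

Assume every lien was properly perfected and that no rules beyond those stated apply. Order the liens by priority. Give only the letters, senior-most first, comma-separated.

B, D, E, C, A

First, effective dates: A relates back to 5/18/2025 (work commenced).
B is an owners-association assessment lien, so it outranks all other liens regardless of date.
Among the remaining liens, by effective date: D (9/7/2023), E (10/11/2023), C (10/19/2023), A (5/18/2025).
C already ranks below B; the subordination has no effect.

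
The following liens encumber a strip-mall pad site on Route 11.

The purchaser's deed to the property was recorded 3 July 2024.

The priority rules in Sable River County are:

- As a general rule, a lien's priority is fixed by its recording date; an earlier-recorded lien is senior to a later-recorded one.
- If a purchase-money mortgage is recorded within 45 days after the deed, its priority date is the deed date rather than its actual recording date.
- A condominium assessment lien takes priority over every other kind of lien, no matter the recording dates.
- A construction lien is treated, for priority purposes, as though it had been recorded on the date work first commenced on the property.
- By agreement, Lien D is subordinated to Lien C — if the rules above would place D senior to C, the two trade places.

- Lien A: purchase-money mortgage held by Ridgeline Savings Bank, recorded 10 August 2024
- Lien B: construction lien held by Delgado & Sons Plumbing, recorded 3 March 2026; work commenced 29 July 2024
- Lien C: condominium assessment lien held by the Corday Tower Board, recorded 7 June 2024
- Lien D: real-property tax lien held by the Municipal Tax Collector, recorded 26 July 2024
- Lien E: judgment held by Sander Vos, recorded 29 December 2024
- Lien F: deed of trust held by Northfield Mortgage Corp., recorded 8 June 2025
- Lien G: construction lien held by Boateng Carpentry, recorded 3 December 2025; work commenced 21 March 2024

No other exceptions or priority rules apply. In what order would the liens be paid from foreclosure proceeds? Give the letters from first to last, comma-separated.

C, G, A, D, B, E, F

Adjusting effective dates: A's effective date is the deed date, 3 July 2024; B relates back to 29 July 2024 (work commenced); G is treated as recorded 21 March 2024, the work-commencement date.
C is a condominium assessment lien, so it outranks all other liens regardless of date.
Among the remaining liens, by effective date: G (21 March 2024), A (3 July 2024), D (26 July 2024), B (29 July 2024), E (29 December 2024), F (8 June 2025).
D is already junior to C, so the subordination agreement changes nothing.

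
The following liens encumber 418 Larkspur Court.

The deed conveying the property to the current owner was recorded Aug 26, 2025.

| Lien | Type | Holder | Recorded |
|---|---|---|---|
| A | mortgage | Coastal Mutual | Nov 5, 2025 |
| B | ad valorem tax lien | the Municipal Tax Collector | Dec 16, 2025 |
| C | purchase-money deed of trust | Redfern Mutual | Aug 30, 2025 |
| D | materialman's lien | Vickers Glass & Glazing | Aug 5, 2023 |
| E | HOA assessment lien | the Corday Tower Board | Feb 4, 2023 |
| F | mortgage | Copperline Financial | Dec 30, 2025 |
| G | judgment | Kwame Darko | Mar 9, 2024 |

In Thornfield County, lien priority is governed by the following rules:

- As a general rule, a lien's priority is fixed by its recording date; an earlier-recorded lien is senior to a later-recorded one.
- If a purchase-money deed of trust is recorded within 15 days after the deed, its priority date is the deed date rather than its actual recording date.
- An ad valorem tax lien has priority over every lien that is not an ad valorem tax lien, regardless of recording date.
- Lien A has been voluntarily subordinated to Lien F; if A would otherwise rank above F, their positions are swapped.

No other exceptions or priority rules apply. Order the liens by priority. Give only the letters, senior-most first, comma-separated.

B, E, D, G, C, F, A

Adjusting effective dates: C's effective date is the deed date, Aug 26, 2025.
B is an ad valorem tax lien and takes priority over every other lien.
Among the remaining liens, by effective date: E (Feb 4, 2023), D (Aug 5, 2023), G (Mar 9, 2024), C (Aug 26, 2025), A (Nov 5, 2025), F (Dec 30, 2025).
A is senior to F before the subordination, so the two trade places.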